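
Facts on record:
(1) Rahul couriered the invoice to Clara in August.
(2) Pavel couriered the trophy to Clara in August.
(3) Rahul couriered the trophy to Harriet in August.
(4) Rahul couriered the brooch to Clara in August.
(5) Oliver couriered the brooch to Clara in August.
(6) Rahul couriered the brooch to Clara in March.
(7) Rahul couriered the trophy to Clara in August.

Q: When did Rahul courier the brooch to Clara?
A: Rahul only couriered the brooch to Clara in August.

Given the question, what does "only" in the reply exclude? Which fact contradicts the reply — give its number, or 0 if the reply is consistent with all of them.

Answering "When did ...?" puts focus on the setting — here, "in August".
"Only" then excludes alternative settings while the background — same agent, thing, recipient (Rahul / the brooch / Clara) — is held fixed.
Fact (6) shares the background with a different setting (in March) — counterexample.
(Fact (1) would refute a reading with focus on the thing — but that is not what the question asks.)

6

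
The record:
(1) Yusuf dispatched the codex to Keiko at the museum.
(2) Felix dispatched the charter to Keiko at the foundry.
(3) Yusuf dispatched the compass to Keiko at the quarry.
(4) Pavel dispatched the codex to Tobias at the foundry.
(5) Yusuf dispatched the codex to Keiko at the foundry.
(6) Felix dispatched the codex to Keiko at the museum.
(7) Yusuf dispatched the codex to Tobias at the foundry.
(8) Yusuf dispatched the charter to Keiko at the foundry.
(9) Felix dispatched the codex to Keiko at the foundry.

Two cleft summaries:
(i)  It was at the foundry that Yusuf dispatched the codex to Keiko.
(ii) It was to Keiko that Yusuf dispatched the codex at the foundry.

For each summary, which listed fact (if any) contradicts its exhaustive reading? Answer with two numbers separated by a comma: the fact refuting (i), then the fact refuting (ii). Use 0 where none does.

(i): focus "at the foundry". Looking for same agent, thing, recipient (Yusuf / the codex / Keiko) with some other setting — fact (1) has at the museum there. Refuted.
(ii): focus "Keiko". Looking for same agent, thing, setting (Yusuf / the codex / at the foundry) with some other recipient — fact (7) has Tobias there. Refuted.

1, 7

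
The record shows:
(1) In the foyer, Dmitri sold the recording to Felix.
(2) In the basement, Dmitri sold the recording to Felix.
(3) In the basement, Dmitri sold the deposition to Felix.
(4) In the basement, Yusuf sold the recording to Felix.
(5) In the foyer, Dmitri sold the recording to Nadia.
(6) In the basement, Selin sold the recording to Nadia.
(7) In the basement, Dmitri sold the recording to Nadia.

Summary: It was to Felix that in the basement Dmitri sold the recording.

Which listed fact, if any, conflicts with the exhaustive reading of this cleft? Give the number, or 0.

Focus of the cleft: "Felix" (the recipient). Presupposed background: agent = Dmitri, thing = the recording, setting = in the basement.
The exhaustive reading says no other recipient fits that background.
Fact (7) shares the background but with recipient = Nadia; exhaustivity is violated.

7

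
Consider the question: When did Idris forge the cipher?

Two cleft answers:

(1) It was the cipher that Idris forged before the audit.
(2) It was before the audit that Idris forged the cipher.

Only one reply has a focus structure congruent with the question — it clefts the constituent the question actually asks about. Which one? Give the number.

2

The question word "when" targets the time.
Option (1) clefts "the cipher" — the direct object, not what was asked.
Option (2) clefts "before the audit" — that matches what the question asks about.
So the congruent reply is (2).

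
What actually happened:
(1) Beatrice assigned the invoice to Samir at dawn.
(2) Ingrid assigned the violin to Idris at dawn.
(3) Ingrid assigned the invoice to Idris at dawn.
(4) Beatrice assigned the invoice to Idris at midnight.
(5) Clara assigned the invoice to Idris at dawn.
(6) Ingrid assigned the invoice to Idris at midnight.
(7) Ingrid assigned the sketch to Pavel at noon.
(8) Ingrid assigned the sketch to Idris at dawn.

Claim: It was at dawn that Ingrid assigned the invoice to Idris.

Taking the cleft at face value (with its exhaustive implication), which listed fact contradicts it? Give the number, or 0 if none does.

6

Focus of the cleft: "at dawn" (the setting). Presupposed background: agent = Ingrid, thing = the invoice, recipient = Idris.
The exhaustive reading says no other setting fits that background.
Fact (6) shares the background but with setting = at midnight; exhaustivity is violated.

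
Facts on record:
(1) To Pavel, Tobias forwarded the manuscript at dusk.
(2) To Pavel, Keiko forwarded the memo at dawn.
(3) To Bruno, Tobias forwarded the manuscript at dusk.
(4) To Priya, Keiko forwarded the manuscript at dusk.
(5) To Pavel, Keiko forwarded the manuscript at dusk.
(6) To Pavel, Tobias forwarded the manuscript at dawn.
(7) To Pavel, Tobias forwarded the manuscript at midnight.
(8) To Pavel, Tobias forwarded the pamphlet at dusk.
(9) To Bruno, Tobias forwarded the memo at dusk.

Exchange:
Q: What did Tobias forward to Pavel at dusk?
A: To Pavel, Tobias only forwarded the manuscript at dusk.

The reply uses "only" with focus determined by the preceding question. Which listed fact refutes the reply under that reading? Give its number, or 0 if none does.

8

The question "What did ...?" targets the thing, so in the reply the focus falls on "the manuscript".
So "only" ranges over things; the rest (agent = Tobias, recipient = Pavel, setting = at dusk) is presupposed.
Fact (8) keeps agent = Tobias, recipient = Pavel, setting = at dusk but has thing = the pamphlet; that refutes the reply.
(Fact (6) would refute a reading with focus on the setting — but that is not what the question asks.)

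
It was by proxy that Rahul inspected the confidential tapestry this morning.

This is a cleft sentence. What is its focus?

In an it-cleft "It was X that/who ...", the clefted constituent X is the focus; the that/who-clause expresses the presupposed open proposition.
Here the focus is "by proxy". The backgrounded (presupposed) material includes "Rahul", "the confidential tapestry" and "this morning".

by proxy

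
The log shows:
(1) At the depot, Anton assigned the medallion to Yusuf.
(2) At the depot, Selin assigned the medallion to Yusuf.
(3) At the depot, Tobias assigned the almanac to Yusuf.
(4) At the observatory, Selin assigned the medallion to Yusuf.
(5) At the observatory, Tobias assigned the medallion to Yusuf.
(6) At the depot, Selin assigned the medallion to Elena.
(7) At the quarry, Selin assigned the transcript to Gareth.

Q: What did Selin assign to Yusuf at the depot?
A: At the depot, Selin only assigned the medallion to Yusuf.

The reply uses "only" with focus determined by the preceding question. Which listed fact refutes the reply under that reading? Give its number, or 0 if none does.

Answering "What did ...?" puts focus on the thing — here, "the medallion".
"Only" then excludes alternative things while the background — agent = Selin, recipient = Yusuf, setting = at the depot — is held fixed.
No listed fact shares that background with another thing. Nothing contradicts the reply.
(Fact (6) would refute a reading with focus on the recipient — but that is not what the question asks.)

0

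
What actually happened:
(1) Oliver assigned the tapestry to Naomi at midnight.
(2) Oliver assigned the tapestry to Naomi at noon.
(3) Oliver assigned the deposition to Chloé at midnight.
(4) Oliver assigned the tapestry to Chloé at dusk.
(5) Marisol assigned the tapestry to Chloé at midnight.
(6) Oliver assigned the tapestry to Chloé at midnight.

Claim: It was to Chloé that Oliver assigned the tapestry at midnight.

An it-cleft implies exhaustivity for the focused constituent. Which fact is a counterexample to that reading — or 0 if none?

1

The cleft puts "Chloé" in focus and presupposes the open proposition with Oliver as agent and the tapestry as thing and at midnight as setting.
Exhaustivity: Chloé is the only recipient satisfying that background.
But fact (1) also has Oliver as agent and the tapestry as thing and at midnight as setting, with recipient = Naomi — so the exhaustive reading fails.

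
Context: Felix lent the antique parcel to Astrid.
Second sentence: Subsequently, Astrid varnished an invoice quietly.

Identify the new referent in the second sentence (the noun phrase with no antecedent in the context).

an invoice

"Astrid" in the second sentence is given — already mentioned in the context.
"an invoice" has no antecedent in the context; it is discourse-new (the indefinite article also signals a new referent).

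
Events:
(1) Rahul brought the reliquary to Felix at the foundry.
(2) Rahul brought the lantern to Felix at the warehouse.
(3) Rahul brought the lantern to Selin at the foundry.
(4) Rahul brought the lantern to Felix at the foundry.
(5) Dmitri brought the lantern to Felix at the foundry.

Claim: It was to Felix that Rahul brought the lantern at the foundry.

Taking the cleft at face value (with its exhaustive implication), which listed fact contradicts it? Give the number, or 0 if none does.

The cleft puts "Felix" in focus and presupposes the open proposition with agent = Rahul, thing = the lantern, setting = at the foundry.
Exhaustivity: Felix is the only recipient satisfying that background.
Fact (3) shares the background but with recipient = Selin; exhaustivity is violated.

3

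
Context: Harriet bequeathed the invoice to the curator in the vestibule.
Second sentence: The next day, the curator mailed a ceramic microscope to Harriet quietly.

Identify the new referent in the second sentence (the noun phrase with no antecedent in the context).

"the curator" and "Harriet" in the second sentence are given — already mentioned in the context.
"a ceramic microscope" has no antecedent in the context; it is discourse-new (the indefinite article also signals a new referent).

a ceramic microscope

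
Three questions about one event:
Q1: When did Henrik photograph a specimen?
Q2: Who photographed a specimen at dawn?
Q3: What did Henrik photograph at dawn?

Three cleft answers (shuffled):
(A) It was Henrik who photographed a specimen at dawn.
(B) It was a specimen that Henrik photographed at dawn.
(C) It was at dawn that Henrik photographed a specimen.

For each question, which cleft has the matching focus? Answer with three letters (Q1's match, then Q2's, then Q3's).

Q1 asks about the time; cleft (C) focuses "at dawn", which is the time — so Q1 → C.
Q2 asks about the subject (agent); cleft (A) focuses "Henrik", which is the subject (agent) — so Q2 → A.
Q3 asks about the direct object; cleft (B) focuses "a specimen", which is the direct object — so Q3 → B.
Mapping: Q1→C, Q2→A, Q3→B.

CAB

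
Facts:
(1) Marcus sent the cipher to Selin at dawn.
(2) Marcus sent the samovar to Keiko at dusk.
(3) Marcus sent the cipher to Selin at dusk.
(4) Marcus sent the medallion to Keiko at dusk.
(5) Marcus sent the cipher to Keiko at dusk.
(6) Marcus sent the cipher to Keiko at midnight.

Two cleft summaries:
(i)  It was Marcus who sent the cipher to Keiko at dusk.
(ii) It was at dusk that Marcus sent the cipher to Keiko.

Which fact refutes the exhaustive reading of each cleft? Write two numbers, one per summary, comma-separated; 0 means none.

0, 6

Summary (i) focuses "Marcus" (the agent); background thing = the cipher, recipient = Keiko, setting = at dusk. No fact matches that background with a different agent, so 0.
Summary (ii) focuses "at dusk" (the setting); background agent = Marcus, thing = the cipher, recipient = Keiko. Fact (6) matches that background with setting = at midnight — refutes (ii).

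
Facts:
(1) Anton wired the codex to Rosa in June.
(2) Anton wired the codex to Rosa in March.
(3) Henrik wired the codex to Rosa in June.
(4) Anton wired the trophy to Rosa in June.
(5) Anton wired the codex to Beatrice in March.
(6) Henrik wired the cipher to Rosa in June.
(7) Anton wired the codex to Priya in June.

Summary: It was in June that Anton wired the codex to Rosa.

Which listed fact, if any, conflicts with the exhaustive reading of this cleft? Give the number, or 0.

The cleft puts "in June" in focus and presupposes the open proposition with same agent, thing, recipient (Anton / the codex / Rosa).
Exhaustivity: in June is the only setting satisfying that background.
But fact (2) also has same agent, thing, recipient (Anton / the codex / Rosa), with setting = in March — so the exhaustive reading fails.

2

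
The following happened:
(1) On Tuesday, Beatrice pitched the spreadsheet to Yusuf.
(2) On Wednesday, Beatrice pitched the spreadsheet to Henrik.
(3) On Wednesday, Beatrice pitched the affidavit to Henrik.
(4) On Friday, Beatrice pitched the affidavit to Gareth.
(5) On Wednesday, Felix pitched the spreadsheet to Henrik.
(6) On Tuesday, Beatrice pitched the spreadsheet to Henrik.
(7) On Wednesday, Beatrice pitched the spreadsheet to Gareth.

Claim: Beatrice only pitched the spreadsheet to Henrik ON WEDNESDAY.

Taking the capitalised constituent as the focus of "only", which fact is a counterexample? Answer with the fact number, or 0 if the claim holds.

The capitals mark "on Wednesday" as focus. So "only" rules out other settings, with the rest (same agent, thing, recipient (Beatrice / the spreadsheet / Henrik)) as background.
Fact (6) shares the background but differs in setting (on Tuesday) — a counterexample.

6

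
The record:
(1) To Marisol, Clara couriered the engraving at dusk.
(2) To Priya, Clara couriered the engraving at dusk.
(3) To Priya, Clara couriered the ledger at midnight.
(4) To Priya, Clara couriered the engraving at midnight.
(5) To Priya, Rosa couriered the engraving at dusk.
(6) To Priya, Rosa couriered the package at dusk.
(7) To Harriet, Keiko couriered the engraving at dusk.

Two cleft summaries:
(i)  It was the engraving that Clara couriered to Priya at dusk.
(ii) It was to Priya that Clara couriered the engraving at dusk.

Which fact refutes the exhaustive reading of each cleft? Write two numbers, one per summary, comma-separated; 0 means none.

0, 1

Summary (i) focuses "the engraving" (the thing); background Clara as agent and Priya as recipient and at dusk as setting. No fact matches that background with a different thing, so 0.
Summary (ii) focuses "Priya" (the recipient); background Clara as agent and the engraving as thing and at dusk as setting. Fact (1) matches that background with recipient = Marisol — refutes (ii).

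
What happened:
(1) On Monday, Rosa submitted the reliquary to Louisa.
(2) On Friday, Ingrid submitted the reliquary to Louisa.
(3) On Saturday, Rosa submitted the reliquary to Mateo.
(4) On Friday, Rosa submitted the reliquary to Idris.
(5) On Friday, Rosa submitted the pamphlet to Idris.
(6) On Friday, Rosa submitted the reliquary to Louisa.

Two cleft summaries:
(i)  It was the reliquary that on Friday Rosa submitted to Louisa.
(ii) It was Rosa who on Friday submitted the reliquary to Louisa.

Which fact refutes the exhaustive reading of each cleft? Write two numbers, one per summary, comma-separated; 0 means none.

0, 2

(i): focus "the reliquary". No fact shares Rosa as agent and Louisa as recipient and on Friday as setting with a different thing. 0.
(ii): focus "Rosa". Looking for the reliquary as thing and Louisa as recipient and on Friday as setting with some other agent — fact (2) has Ingrid there. Refuted.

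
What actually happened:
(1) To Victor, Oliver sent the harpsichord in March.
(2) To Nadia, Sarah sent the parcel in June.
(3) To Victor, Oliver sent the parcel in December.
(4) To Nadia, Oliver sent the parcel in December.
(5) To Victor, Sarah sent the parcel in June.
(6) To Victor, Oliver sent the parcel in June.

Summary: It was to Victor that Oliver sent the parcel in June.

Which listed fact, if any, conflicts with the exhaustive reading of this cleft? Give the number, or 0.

The cleft puts "Victor" in focus and presupposes the open proposition with same agent, thing, setting (Oliver / the parcel / in June).
Exhaustivity: Victor is the only recipient satisfying that background.
Every other fact differs from the presupposition on some backgrounded slot, so none challenges the exhaustivity.

0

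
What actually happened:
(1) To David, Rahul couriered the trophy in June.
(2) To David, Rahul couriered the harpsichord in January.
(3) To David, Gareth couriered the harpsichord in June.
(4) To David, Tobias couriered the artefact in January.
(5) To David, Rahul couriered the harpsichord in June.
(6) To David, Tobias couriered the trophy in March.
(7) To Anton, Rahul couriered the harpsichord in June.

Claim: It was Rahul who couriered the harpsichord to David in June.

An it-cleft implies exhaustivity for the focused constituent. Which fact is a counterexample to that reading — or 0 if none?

3

Focus of the cleft: "Rahul" (the agent). Presupposed background: the harpsichord as thing and David as recipient and in June as setting.
The exhaustive reading says no other agent fits that background.
But fact (3) also has the harpsichord as thing and David as recipient and in June as setting, with agent = Gareth — so the exhaustive reading fails.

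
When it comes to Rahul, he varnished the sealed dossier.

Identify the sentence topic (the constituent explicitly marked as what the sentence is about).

Rahul

The construction explicitly marks "Rahul" as what the sentence is about — the topic.
The remainder of the clause is the comment (what is said about the topic).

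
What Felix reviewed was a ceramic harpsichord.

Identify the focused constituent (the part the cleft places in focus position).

a ceramic harpsichord

In a pseudo-cleft "What ... was X", the post-copular constituent X is the focus.
Here the focus is "a ceramic harpsichord". The backgrounded (presupposed) material includes "Felix".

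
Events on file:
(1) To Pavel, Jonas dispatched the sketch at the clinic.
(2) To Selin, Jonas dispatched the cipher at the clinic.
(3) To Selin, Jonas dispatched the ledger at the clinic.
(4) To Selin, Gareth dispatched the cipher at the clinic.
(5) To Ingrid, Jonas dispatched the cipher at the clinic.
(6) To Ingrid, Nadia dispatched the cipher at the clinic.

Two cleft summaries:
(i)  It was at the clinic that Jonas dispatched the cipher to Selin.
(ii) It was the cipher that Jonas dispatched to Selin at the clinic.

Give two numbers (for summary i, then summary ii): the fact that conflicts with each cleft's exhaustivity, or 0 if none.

0, 3

Summary (i) focuses "at the clinic" (the setting); background agent = Jonas, thing = the cipher, recipient = Selin. No fact matches that background with a different setting, so 0.
Summary (ii) focuses "the cipher" (the thing); background agent = Jonas, recipient = Selin, setting = at the clinic. Fact (3) matches that background with thing = the ledger — refutes (ii).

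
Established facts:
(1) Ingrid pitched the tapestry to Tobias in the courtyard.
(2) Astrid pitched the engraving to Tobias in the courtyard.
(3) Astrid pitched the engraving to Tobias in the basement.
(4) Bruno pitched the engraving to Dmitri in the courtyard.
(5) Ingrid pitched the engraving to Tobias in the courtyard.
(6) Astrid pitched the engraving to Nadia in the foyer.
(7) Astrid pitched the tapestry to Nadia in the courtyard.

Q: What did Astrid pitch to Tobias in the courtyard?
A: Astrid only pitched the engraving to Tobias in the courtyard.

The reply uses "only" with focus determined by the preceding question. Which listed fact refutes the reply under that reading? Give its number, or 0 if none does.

0

Answering "What did ...?" puts focus on the thing — here, "the engraving".
"Only" then excludes alternative things while the background — Astrid as agent and Tobias as recipient and in the courtyard as setting — is held fixed.
No listed fact shares that background with another thing. Nothing contradicts the reply.
(Fact (3) would refute a reading with focus on the setting — but that is not what the question asks.)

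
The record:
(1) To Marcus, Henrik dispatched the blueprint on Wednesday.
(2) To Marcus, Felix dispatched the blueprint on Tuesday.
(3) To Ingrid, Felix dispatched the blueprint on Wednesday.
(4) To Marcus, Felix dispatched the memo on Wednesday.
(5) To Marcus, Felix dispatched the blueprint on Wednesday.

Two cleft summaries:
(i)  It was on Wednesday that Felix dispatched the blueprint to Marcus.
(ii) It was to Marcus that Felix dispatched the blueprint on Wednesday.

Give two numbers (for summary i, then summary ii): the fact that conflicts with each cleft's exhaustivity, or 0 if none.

Summary (i) focuses "on Wednesday" (the setting); background same agent, thing, recipient (Felix / the blueprint / Marcus). Fact (2) matches that background with setting = on Tuesday — refutes (i).
Summary (ii) focuses "Marcus" (the recipient); background same agent, thing, setting (Felix / the blueprint / on Wednesday). Fact (3) matches that background with recipient = Ingrid — refutes (ii).

2, 3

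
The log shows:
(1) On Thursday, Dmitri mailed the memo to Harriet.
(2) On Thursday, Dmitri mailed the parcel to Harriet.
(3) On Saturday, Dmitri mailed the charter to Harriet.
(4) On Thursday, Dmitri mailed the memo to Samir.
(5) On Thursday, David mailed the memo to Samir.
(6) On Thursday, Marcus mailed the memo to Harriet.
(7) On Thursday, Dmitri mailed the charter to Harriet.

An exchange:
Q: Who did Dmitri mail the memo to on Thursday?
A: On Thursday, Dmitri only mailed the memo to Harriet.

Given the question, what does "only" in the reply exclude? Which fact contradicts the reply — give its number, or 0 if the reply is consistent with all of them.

4

Answering "Who did ... to ...?" puts focus on the recipient — here, "Harriet".
So "only" ranges over recipients; the rest (agent = Dmitri, thing = the memo, setting = on Thursday) is presupposed.
Fact (4) keeps agent = Dmitri, thing = the memo, setting = on Thursday but has recipient = Samir; that refutes the reply.
(Fact (2) would refute a reading with focus on the thing — but that is not what the question asks.)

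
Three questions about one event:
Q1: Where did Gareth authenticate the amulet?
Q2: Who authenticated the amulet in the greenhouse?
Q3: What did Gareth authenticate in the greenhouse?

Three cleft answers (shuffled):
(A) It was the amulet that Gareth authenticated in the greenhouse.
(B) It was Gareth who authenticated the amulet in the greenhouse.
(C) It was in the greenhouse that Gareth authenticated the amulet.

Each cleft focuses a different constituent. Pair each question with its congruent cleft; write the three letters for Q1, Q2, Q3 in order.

CBA

Q1 asks about the location; cleft (C) focuses "in the greenhouse", which is the location — so Q1 → C.
Q2 asks about the subject (agent); cleft (B) focuses "Gareth", which is the subject (agent) — so Q2 → B.
Q3 asks about the direct object; cleft (A) focuses "the amulet", which is the direct object — so Q3 → A.
Mapping: Q1→C, Q2→B, Q3→A.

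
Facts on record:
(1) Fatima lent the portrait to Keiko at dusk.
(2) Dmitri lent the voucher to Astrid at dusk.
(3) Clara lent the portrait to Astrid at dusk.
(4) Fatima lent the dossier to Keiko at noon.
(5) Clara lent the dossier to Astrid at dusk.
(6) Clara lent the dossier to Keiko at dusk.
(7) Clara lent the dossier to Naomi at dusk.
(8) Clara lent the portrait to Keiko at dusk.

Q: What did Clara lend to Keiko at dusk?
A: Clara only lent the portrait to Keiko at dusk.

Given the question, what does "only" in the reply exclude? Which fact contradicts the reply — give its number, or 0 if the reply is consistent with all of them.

6

Answering "What did ...?" puts focus on the thing — here, "the portrait".
"Only" then excludes alternative things while the background — same agent, recipient, setting (Clara / Keiko / at dusk) — is held fixed.
Fact (6) keeps same agent, recipient, setting (Clara / Keiko / at dusk) but has thing = the dossier; that refutes the reply.
(Fact (3) would refute a reading with focus on the recipient — but that is not what the question asks.)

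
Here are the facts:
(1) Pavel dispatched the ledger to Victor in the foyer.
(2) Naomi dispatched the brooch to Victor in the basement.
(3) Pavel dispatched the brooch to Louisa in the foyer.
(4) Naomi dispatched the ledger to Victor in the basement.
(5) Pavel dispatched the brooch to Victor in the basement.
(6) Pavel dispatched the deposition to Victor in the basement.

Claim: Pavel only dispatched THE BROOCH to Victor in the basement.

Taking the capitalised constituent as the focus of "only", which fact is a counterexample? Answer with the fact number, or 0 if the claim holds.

6

Focus (in capitals) is "the brooch" — the thing. "Only" excludes alternative things while holding fixed Pavel as agent and Victor as recipient and in the basement as setting.
Fact (6) shares the background but differs in thing (the deposition) — a counterexample.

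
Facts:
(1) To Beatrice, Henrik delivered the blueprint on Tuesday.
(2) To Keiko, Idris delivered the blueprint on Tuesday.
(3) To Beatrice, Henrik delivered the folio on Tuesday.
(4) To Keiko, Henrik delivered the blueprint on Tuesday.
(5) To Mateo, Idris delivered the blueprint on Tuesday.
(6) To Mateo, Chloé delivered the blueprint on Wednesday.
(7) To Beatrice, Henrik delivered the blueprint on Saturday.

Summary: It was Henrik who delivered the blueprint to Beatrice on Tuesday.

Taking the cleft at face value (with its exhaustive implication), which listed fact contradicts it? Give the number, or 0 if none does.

Focus of the cleft: "Henrik" (the agent). Presupposed background: same thing, recipient, setting (the blueprint / Beatrice / on Tuesday).
The exhaustive reading says no other agent fits that background.
No listed fact matches the background with a different agent. Exhaustivity holds.

0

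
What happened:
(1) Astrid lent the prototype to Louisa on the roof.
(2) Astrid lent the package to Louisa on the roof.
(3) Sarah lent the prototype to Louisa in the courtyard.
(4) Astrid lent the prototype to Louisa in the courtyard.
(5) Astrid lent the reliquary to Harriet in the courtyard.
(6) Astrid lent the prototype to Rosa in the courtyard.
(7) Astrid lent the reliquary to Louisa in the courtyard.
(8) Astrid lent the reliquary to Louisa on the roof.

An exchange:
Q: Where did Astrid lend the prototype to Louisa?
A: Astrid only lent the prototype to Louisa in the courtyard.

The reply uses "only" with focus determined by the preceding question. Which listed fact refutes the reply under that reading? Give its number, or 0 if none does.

1

The question "Where did ...?" targets the setting, so in the reply the focus falls on "in the courtyard".
So "only" ranges over settings; the rest (agent = Astrid, thing = the prototype, recipient = Louisa) is presupposed.
Fact (1) keeps agent = Astrid, thing = the prototype, recipient = Louisa but has setting = on the roof; that refutes the reply.
(Fact (7) would refute a reading with focus on the thing — but that is not what the question asks.)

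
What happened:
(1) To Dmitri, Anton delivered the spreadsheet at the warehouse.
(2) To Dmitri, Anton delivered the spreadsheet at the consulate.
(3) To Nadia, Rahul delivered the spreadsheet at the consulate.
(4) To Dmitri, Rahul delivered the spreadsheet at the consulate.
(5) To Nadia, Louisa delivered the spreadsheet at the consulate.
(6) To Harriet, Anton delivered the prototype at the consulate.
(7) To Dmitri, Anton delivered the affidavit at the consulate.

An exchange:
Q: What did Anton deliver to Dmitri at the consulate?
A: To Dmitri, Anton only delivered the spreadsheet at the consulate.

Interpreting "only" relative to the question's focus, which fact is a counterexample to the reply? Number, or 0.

7

Answering "What did ...?" puts focus on the thing — here, "the spreadsheet".
"Only" then excludes alternative things while the background — same agent, recipient, setting (Anton / Dmitri / at the consulate) — is held fixed.
Fact (7) shares the background with a different thing (the affidavit) — counterexample.
(Fact (1) would refute a reading with focus on the setting — but that is not what the question asks.)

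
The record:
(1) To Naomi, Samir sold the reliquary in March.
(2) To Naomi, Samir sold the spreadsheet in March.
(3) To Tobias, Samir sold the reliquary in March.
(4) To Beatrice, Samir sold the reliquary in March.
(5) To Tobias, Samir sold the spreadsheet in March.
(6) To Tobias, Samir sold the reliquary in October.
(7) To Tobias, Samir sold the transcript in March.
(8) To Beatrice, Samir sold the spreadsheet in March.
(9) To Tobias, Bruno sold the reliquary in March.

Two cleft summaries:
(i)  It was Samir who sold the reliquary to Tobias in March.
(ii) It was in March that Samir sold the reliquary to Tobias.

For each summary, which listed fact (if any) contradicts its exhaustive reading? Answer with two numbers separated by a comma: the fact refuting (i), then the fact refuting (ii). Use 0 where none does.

9, 6

(i): focus "Samir". Looking for thing = the reliquary, recipient = Tobias, setting = in March with some other agent — fact (9) has Bruno there. Refuted.
(ii): focus "in March". Looking for agent = Samir, thing = the reliquary, recipient = Tobias with some other setting — fact (6) has in October there. Refuted.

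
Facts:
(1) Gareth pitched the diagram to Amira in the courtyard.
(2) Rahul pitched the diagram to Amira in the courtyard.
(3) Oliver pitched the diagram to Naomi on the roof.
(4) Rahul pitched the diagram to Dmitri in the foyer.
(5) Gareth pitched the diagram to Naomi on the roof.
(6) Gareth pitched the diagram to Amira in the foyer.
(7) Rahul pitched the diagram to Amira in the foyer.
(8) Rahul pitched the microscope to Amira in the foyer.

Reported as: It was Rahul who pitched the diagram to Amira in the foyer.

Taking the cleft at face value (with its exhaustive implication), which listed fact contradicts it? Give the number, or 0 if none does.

The cleft puts "Rahul" in focus and presupposes the open proposition with thing = the diagram, recipient = Amira, setting = in the foyer.
Exhaustivity: Rahul is the only agent satisfying that background.
Fact (6) shares the background but with agent = Gareth; exhaustivity is violated.

6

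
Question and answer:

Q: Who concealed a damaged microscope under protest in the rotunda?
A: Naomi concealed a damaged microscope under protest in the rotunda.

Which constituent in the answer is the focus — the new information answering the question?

Naomi

The wh-word "who" asks about the subject (agent).
In the answer, "a damaged microscope", "in the rotunda" and "under protest" are given — repeated from the question.
The constituent filling the subject (agent) gap is "Naomi"; that is the focus and would carry nuclear stress.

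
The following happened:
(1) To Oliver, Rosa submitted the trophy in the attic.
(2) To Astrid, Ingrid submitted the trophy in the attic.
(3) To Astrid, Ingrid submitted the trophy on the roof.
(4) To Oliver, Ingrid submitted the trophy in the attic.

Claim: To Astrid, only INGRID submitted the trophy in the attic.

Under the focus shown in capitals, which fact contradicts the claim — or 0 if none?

The capitals mark "Ingrid" as focus. So "only" rules out other agents, with the rest (the trophy as thing and Astrid as recipient and in the attic as setting) as background.
Every other fact changes something in the background, not just the agent. Nothing refutes the claim.

0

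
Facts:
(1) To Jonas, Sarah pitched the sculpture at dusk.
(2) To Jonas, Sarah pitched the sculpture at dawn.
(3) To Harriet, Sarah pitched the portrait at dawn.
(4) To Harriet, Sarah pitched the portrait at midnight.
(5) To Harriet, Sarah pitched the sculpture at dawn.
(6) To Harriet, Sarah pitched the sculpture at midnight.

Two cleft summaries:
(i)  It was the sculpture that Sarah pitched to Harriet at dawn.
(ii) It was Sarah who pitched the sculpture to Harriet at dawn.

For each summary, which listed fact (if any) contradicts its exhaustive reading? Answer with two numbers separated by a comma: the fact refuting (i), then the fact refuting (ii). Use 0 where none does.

3, 0

Summary (i) focuses "the sculpture" (the thing); background same agent, recipient, setting (Sarah / Harriet / at dawn). Fact (3) matches that background with thing = the portrait — refutes (i).
Summary (ii) focuses "Sarah" (the agent); background same thing, recipient, setting (the sculpture / Harriet / at dawn). No fact matches that background with a different agent, so 0.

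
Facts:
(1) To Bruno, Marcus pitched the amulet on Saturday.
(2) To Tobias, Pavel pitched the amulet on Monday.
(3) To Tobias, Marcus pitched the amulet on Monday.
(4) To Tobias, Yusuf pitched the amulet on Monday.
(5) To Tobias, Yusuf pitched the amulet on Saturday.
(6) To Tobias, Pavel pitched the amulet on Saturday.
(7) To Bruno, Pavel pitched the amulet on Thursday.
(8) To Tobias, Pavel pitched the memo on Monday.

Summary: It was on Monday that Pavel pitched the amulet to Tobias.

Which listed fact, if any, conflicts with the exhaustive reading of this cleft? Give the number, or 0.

6

The cleft puts "on Monday" in focus and presupposes the open proposition with agent = Pavel, thing = the amulet, recipient = Tobias.
Exhaustivity: on Monday is the only setting satisfying that background.
Fact (6) shares the background but with setting = on Saturday; exhaustivity is violated.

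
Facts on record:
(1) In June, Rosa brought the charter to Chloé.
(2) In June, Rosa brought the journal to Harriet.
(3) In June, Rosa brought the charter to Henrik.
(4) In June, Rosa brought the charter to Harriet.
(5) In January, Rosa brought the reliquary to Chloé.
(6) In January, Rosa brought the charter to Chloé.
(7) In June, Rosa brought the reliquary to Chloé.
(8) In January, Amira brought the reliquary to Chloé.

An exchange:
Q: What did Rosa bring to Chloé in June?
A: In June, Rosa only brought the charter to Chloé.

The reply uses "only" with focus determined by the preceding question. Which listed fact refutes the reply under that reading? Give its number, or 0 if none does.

The question "What did ...?" targets the thing, so in the reply the focus falls on "the charter".
"Only" then excludes alternative things while the background — Rosa as agent and Chloé as recipient and in June as setting — is held fixed.
Fact (7) keeps Rosa as agent and Chloé as recipient and in June as setting but has thing = the reliquary; that refutes the reply.
(Fact (6) would refute a reading with focus on the setting — but that is not what the question asks.)

7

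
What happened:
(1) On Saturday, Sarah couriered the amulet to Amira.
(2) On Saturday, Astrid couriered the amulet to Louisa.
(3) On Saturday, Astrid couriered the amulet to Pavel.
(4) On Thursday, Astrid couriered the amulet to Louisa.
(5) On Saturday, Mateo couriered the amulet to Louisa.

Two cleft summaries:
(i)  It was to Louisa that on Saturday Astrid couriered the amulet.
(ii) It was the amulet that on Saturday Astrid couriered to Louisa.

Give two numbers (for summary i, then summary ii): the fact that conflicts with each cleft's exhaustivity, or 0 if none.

(i): focus "Louisa". Looking for agent = Astrid, thing = the amulet, setting = on Saturday with some other recipient — fact (3) has Pavel there. Refuted.
(ii): focus "the amulet". No fact shares agent = Astrid, recipient = Louisa, setting = on Saturday with a different thing. 0.

3, 0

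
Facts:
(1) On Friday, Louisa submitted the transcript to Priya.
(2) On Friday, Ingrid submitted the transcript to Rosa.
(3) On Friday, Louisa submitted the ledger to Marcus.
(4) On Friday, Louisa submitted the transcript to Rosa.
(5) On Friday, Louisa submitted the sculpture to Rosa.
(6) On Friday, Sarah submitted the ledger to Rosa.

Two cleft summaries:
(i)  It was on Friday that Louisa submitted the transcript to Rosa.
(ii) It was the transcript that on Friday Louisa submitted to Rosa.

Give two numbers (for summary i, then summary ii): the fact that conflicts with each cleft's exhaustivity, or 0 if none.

(i): focus "on Friday". No fact shares Louisa as agent and the transcript as thing and Rosa as recipient with a different setting. 0.
(ii): focus "the transcript". Looking for Louisa as agent and Rosa as recipient and on Friday as setting with some other thing — fact (5) has the sculpture there. Refuted.

0, 5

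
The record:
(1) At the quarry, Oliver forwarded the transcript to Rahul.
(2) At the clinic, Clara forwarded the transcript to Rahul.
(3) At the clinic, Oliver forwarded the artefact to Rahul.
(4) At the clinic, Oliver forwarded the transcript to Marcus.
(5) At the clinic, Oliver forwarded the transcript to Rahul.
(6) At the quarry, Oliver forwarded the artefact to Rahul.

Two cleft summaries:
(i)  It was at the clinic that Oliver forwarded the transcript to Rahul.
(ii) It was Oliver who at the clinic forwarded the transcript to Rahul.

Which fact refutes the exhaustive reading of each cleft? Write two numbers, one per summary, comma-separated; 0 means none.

1, 2

Summary (i) focuses "at the clinic" (the setting); background Oliver as agent and the transcript as thing and Rahul as recipient. Fact (1) matches that background with setting = at the quarry — refutes (i).
Summary (ii) focuses "Oliver" (the agent); background the transcript as thing and Rahul as recipient and at the clinic as setting. Fact (2) matches that background with agent = Clara — refutes (ii).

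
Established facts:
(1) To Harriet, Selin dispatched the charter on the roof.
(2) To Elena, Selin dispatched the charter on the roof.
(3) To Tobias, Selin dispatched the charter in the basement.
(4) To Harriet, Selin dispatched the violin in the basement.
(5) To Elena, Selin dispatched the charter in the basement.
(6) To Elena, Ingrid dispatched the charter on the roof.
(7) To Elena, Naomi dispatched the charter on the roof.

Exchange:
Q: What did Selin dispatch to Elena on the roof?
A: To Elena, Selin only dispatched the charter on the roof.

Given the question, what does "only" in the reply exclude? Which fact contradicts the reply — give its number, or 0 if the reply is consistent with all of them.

0

The question "What did ...?" targets the thing, so in the reply the focus falls on "the charter".
"Only" then excludes alternative things while the background — agent = Selin, recipient = Elena, setting = on the roof — is held fixed.
No fact keeps agent = Selin, recipient = Elena, setting = on the roof while changing the thing; every other fact differs on something backgrounded. The reply stands.
(Fact (1) would refute a reading with focus on the recipient — but that is not what the question asks.)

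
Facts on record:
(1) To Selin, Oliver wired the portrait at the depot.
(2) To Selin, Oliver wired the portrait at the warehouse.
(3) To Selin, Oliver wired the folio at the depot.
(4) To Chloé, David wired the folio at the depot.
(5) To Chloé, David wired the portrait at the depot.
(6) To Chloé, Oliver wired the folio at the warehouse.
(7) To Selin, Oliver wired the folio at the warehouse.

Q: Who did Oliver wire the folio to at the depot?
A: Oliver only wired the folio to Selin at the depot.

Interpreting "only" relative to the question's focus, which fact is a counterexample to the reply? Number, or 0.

The question "Who did ... to ...?" targets the recipient, so in the reply the focus falls on "Selin".
So "only" ranges over recipients; the rest (agent = Oliver, thing = the folio, setting = at the depot) is presupposed.
No listed fact shares that background with another recipient. Nothing contradicts the reply.
(Fact (1) would refute a reading with focus on the thing — but that is not what the question asks.)

0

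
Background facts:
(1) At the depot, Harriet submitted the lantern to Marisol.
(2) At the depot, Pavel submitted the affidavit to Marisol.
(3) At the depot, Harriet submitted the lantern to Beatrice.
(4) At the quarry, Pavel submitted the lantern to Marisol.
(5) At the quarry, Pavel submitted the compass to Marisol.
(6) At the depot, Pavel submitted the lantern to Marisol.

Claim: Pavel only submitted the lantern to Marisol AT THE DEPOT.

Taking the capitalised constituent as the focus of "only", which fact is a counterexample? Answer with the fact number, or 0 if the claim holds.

Focus (in capitals) is "at the depot" — the setting. "Only" excludes alternative settings while holding fixed Pavel as agent and the lantern as thing and Marisol as recipient.
Fact (4) matches on Pavel as agent and the lantern as thing and Marisol as recipient, but has setting = at the quarry instead. That refutes the claim.

4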